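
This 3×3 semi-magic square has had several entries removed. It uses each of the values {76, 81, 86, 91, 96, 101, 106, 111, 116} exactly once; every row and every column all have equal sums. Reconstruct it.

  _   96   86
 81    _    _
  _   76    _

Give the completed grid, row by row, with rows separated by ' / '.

The 9 entries sum to 864, so each line sums to 864/3 = 288.
Using row 1: 96 + 86 + ? → (1,1) = 288 − 182 = 106.
From column 1, 288 − (106 + 81) gives (3,1) = 101.
Column 2 must total 288; the given cells sum to 172, so (2,2) = 116.
Using row 2: 81 + 116 + ? → (2,3) = 288 − 197 = 91.
Row 3 needs 288; the known cells sum to 177, so (3,3) = 111.

106 96 86 / 81 116 91 / 101 76 111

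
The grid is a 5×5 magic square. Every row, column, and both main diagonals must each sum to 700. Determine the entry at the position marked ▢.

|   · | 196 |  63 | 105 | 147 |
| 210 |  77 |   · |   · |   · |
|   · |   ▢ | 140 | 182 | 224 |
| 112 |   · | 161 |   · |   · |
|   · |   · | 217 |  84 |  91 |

98

Row 1 needs 700; the known cells sum to 511, so (1,1) = 189.
From column 3, 700 − (63 + 140 + 161 + 217) gives (2,3) = 119.
From main diagonal, 700 − (189 + 77 + 140 + 91) gives (4,4) = 203.
Column 4 needs 700; the known cells sum to 574, so (2,4) = 126.
Using row 2: 210 + 77 + 119 + 126 + ? → (2,5) = 700 − 532 = 168.
Using column 5: 147 + 168 + 224 + 91 + ? → (4,5) = 700 − 630 = 70.
Row 4 must total 700; the given cells sum to 546, so (4,2) = 154.
Anti-diagonal: 147 + 126 + 140 + 154 + ? = 700, so (5,1) = 133.
Using row 5: 133 + 217 + 84 + 91 + ? → (5,2) = 700 − 525 = 175.
Column 1 must total 700; the given cells sum to 644, so (3,1) = 56.
Column 2 needs 700; the known cells sum to 602, so (3,2) = 98.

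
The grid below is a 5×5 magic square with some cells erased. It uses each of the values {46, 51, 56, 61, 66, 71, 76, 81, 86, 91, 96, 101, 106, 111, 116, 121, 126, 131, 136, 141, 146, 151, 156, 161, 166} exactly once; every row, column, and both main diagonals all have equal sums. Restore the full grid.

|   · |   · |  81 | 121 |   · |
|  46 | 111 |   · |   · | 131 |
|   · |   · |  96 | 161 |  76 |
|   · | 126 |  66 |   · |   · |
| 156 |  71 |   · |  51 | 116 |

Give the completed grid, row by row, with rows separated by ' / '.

101 166 81 121 61 / 46 111 151 91 131 / 141 56 96 161 76 / 86 126 66 106 146 / 156 71 136 51 116

The 25 entries sum to 2650, so each line sums to 2650/5 = 530.
Row 5 needs 530; the known cells sum to 394, so (5,3) = 136.
Column 3 needs 530; the known cells sum to 379, so (2,3) = 151.
From row 2, 530 − (46 + 111 + 151 + 131) gives (2,4) = 91.
The remaining cell in column 4 is (4,4) = 530 − 424 = 106.
The remaining cell in main diagonal is (1,1) = 530 − 429 = 101.
Anti-diagonal needs 530; the known cells sum to 469, so (1,5) = 61.
Using row 1: 101 + 81 + 121 + 61 + ? → (1,2) = 530 − 364 = 166.
Using column 2: 166 + 111 + 126 + 71 + ? → (3,2) = 530 − 474 = 56.
Using column 5: 61 + 131 + 76 + 116 + ? → (4,5) = 530 − 384 = 146.
Using row 3: 56 + 96 + 161 + 76 + ? → (3,1) = 530 − 389 = 141.
Using row 4: 126 + 66 + 106 + 146 + ? → (4,1) = 530 − 444 = 86.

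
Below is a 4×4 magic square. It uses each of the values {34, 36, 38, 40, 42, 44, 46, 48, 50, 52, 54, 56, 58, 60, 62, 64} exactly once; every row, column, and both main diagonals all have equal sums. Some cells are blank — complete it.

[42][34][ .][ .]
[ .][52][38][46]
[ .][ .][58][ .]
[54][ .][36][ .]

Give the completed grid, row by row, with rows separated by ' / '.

42 34 64 56 / 60 52 38 46 / 40 48 58 50 / 54 62 36 44

The 16 entries sum to 784, so each line sums to 784/4 = 196.
The remaining cell in row 2 is (2,1) = 196 − 136 = 60.
Column 1 must total 196; the given cells sum to 156, so (3,1) = 40.
Column 3: 38 + 58 + 36 + ? = 196, so (1,3) = 64.
Main diagonal: 42 + 52 + 58 + ? = 196, so (4,4) = 44.
Row 1 must total 196; the given cells sum to 140, so (1,4) = 56.
The remaining cell in row 4 is (4,2) = 196 − 134 = 62.
Using column 2: 34 + 52 + 62 + ? → (3,2) = 196 − 148 = 48.
Using column 4: 56 + 46 + 44 + ? → (3,4) = 196 − 146 = 50.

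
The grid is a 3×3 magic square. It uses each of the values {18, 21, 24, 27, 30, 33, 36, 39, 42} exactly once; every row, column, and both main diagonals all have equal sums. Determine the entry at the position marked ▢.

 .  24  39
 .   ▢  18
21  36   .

30

The 9 entries sum to 270, so each line sums to 270/3 = 90.
From row 1, 90 − (24 + 39) gives (1,1) = 27.
Row 3: 21 + 36 + ? = 90, so (3,3) = 33.
Column 1 must total 90; the given cells sum to 48, so (2,1) = 42.
Column 2 needs 90; the known cells sum to 60, so (2,2) = 30.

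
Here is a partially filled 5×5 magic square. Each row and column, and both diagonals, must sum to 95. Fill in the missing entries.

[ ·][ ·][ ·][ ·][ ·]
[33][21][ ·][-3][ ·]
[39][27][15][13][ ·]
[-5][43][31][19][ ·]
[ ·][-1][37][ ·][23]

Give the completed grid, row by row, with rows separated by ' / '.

17 5 3 41 29 / 33 21 9 -3 35 / 39 27 15 13 1 / -5 43 31 19 7 / 11 -1 37 25 23

Row 3 must total 95; the given cells sum to 94, so (3,5) = 1.
Row 4 needs 95; the known cells sum to 88, so (4,5) = 7.
From column 2, 95 − (21 + 27 + 43 + (-1)) gives (1,2) = 5.
From main diagonal, 95 − (21 + 15 + 19 + 23) gives (1,1) = 17.
Column 1 must total 95; the given cells sum to 84, so (5,1) = 11.
Anti-diagonal must total 95; the given cells sum to 66, so (1,5) = 29.
Row 5 needs 95; the known cells sum to 70, so (5,4) = 25.
Column 4 must total 95; the given cells sum to 54, so (1,4) = 41.
The remaining cell in column 5 is (2,5) = 95 − 60 = 35.
From row 1, 95 − (17 + 5 + 41 + 29) gives (1,3) = 3.
Using row 2: 33 + 21 + (-3) + 35 + ? → (2,3) = 95 − 86 = 9.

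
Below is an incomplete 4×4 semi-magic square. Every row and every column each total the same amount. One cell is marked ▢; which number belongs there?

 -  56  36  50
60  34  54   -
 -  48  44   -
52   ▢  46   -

42

Column 3 is complete and sums to 180; that is the magic constant.
Row 1: 56 + 36 + 50 + ? = 180, so (1,1) = 38.
The remaining cell in row 2 is (2,4) = 180 − 148 = 32.
The remaining cell in column 1 is (3,1) = 180 − 150 = 30.
Column 2 needs 180; the known cells sum to 138, so (4,2) = 42.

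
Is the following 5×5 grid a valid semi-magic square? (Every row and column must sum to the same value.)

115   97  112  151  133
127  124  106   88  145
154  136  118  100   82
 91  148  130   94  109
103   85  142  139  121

No — column 2 sums to 590 but column 4 sums to 572.

Row 1: 115 + 97 + 112 + 151 + 133 = 608.
Row 2: 127 + 124 + 106 + 88 + 145 = 590.
Row 3: 154 + 136 + 118 + 100 + 82 = 590.
Row 4: 91 + 148 + 130 + 94 + 109 = 572.
Row 5: 103 + 85 + 142 + 139 + 121 = 590.
Column 1: 115 + 127 + 154 + 91 + 103 = 590.
Column 2: 97 + 124 + 136 + 148 + 85 = 590.
Column 3: 112 + 106 + 118 + 130 + 142 = 608.
Column 4: 151 + 88 + 100 + 94 + 139 = 572.
Column 5: 133 + 145 + 82 + 109 + 121 = 590.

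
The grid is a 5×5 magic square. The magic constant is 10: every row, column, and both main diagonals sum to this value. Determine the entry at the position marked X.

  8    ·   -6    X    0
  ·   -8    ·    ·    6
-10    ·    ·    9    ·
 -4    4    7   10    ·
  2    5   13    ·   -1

-3

From row 4, 10 − (-4 + 4 + 7 + 10) gives (4,5) = -7.
Row 5 needs 10; the known cells sum to 19, so (5,4) = -9.
Column 1 needs 10; the known cells sum to -4, so (2,1) = 14.
Column 5 must total 10; the given cells sum to -2, so (3,5) = 12.
Using main diagonal: 8 + (-8) + 10 + (-1) + ? → (3,3) = 10 − 9 = 1.
The remaining cell in anti-diagonal is (2,4) = 10 − 7 = 3.
Using row 2: 14 + (-8) + 3 + 6 + ? → (2,3) = 10 − 15 = -5.
From row 3, 10 − (-10 + 1 + 9 + 12) gives (3,2) = -2.
Column 2: -8 + (-2) + 4 + 5 + ? = 10, so (1,2) = 11.
Column 4: 3 + 9 + 10 + (-9) + ? = 10, so (1,4) = -3.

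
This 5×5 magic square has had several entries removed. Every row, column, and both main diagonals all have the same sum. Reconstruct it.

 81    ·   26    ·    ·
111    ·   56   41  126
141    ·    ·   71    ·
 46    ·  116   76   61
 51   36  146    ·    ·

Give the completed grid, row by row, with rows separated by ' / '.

81 66 26 136 121 / 111 96 56 41 126 / 141 101 86 71 31 / 46 131 116 76 61 / 51 36 146 106 91

Column 1 is already complete: 81 + 111 + 141 + 46 + 51 = 430, so that is the magic constant.
From row 2, 430 − (111 + 56 + 41 + 126) gives (2,2) = 96.
Row 4: 46 + 116 + 76 + 61 + ? = 430, so (4,2) = 131.
The remaining cell in column 3 is (3,3) = 430 − 344 = 86.
Main diagonal: 81 + 96 + 86 + 76 + ? = 430, so (5,5) = 91.
Anti-diagonal must total 430; the given cells sum to 309, so (1,5) = 121.
Row 5 must total 430; the given cells sum to 324, so (5,4) = 106.
Column 4 must total 430; the given cells sum to 294, so (1,4) = 136.
Column 5 needs 430; the known cells sum to 399, so (3,5) = 31.
Row 1: 81 + 26 + 136 + 121 + ? = 430, so (1,2) = 66.
Row 3: 141 + 86 + 71 + 31 + ? = 430, so (3,2) = 101.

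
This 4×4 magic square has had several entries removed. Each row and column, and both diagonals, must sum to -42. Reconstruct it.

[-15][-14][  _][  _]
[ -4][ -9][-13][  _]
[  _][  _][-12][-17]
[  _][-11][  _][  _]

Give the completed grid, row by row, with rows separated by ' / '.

-15 -14 -10 -3 / -4 -9 -13 -16 / -5 -8 -12 -17 / -18 -11 -7 -6

The remaining cell in row 2 is (2,4) = -42 − (-26) = -16.
Column 2 must total -42; the given cells sum to -34, so (3,2) = -8.
Main diagonal must total -42; the given cells sum to -36, so (4,4) = -6.
From row 3, -42 − (-8 + (-12) + (-17)) gives (3,1) = -5.
From column 1, -42 − (-15 + (-4) + (-5)) gives (4,1) = -18.
Column 4 must total -42; the given cells sum to -39, so (1,4) = -3.
From row 1, -42 − (-15 + (-14) + (-3)) gives (1,3) = -10.
Row 4 needs -42; the known cells sum to -35, so (4,3) = -7.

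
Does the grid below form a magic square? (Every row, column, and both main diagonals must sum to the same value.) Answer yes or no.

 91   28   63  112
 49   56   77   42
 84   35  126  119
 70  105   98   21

Row 1: 91 + 28 + 63 + 112 = 294.
Row 2: 49 + 56 + 77 + 42 = 224.
Row 3: 84 + 35 + 126 + 119 = 364.
Row 4: 70 + 105 + 98 + 21 = 294.
Column 1: 91 + 49 + 84 + 70 = 294.
Column 2: 28 + 56 + 35 + 105 = 224.
Column 3: 63 + 77 + 126 + 98 = 364.
Column 4: 112 + 42 + 119 + 21 = 294.
Main diagonal: 91 + 56 + 126 + 21 = 294.
Anti-diagonal: 112 + 77 + 35 + 70 = 294.

No — column 3 sums to 364 but main diagonal sums to 294.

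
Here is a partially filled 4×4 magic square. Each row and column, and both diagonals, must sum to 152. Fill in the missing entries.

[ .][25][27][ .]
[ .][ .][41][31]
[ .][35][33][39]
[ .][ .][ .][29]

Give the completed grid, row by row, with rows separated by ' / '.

47 25 27 53 / 37 43 41 31 / 45 35 33 39 / 23 49 51 29

Row 3 must total 152; the given cells sum to 107, so (3,1) = 45.
Column 3: 27 + 41 + 33 + ? = 152, so (4,3) = 51.
Column 4: 31 + 39 + 29 + ? = 152, so (1,4) = 53.
Anti-diagonal: 53 + 41 + 35 + ? = 152, so (4,1) = 23.
Row 1 needs 152; the known cells sum to 105, so (1,1) = 47.
Using row 4: 23 + 51 + 29 + ? → (4,2) = 152 − 103 = 49.
Column 1 must total 152; the given cells sum to 115, so (2,1) = 37.
Column 2: 25 + 35 + 49 + ? = 152, so (2,2) = 43.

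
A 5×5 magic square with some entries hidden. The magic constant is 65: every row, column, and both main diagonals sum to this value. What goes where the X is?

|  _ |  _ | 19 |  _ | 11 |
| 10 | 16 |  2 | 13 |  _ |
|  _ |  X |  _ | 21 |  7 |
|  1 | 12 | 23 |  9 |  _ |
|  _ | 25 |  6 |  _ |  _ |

4

From row 2, 65 − (10 + 16 + 2 + 13) gives (2,5) = 24.
The remaining cell in row 4 is (4,5) = 65 − 45 = 20.
Column 3 needs 65; the known cells sum to 50, so (3,3) = 15.
Using column 5: 11 + 24 + 7 + 20 + ? → (5,5) = 65 − 62 = 3.
The remaining cell in main diagonal is (1,1) = 65 − 43 = 22.
From anti-diagonal, 65 − (11 + 13 + 15 + 12) gives (5,1) = 14.
Row 5: 14 + 25 + 6 + 3 + ? = 65, so (5,4) = 17.
Using column 1: 22 + 10 + 1 + 14 + ? → (3,1) = 65 − 47 = 18.
Using column 4: 13 + 21 + 9 + 17 + ? → (1,4) = 65 − 60 = 5.
Row 1: 22 + 19 + 5 + 11 + ? = 65, so (1,2) = 8.
Using row 3: 18 + 15 + 21 + 7 + ? → (3,2) = 65 − 61 = 4.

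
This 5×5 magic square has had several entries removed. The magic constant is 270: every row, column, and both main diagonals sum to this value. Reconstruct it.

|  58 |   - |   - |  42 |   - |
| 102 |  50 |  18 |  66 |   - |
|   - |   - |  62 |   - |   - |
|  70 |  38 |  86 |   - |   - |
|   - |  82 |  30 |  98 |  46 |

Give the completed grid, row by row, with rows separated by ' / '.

58 6 74 42 90 / 102 50 18 66 34 / 26 94 62 10 78 / 70 38 86 54 22 / 14 82 30 98 46

Using row 2: 102 + 50 + 18 + 66 + ? → (2,5) = 270 − 236 = 34.
Row 5 needs 270; the known cells sum to 256, so (5,1) = 14.
Column 1 must total 270; the given cells sum to 244, so (3,1) = 26.
The remaining cell in column 3 is (1,3) = 270 − 196 = 74.
The remaining cell in main diagonal is (4,4) = 270 − 216 = 54.
Anti-diagonal needs 270; the known cells sum to 180, so (1,5) = 90.
From row 1, 270 − (58 + 74 + 42 + 90) gives (1,2) = 6.
Row 4 needs 270; the known cells sum to 248, so (4,5) = 22.
From column 2, 270 − (6 + 50 + 38 + 82) gives (3,2) = 94.
From column 4, 270 − (42 + 66 + 54 + 98) gives (3,4) = 10.
The remaining cell in column 5 is (3,5) = 270 − 192 = 78.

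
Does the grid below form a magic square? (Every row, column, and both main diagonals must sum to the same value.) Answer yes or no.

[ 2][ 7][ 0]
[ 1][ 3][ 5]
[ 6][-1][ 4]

Yes

Row 1: 2 + 7 + 0 = 9.
Row 2: 1 + 3 + 5 = 9.
Row 3: 6 + (-1) + 4 = 9.
Column 1: 2 + 1 + 6 = 9.
Column 2: 7 + 3 + (-1) = 9.
Column 3: 0 + 5 + 4 = 9.
Main diagonal: 2 + 3 + 4 = 9.
Anti-diagonal: 0 + 3 + 6 = 9.
All lines sum to 9.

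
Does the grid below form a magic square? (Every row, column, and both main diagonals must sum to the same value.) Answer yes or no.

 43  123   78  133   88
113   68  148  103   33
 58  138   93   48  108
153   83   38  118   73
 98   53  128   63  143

Row 1: 43 + 123 + 78 + 133 + 88 = 465.
Row 2: 113 + 68 + 148 + 103 + 33 = 465.
Row 3: 58 + 138 + 93 + 48 + 108 = 445.
Row 4: 153 + 83 + 38 + 118 + 73 = 465.
Row 5: 98 + 53 + 128 + 63 + 143 = 485.
Column 1: 43 + 113 + 58 + 153 + 98 = 465.
Column 2: 123 + 68 + 138 + 83 + 53 = 465.
Column 3: 78 + 148 + 93 + 38 + 128 = 485.
Column 4: 133 + 103 + 48 + 118 + 63 = 465.
Column 5: 88 + 33 + 108 + 73 + 143 = 445.
Main diagonal: 43 + 68 + 93 + 118 + 143 = 465.
Anti-diagonal: 88 + 103 + 93 + 83 + 98 = 465.

No — column 2 sums to 465 but column 5 sums to 445.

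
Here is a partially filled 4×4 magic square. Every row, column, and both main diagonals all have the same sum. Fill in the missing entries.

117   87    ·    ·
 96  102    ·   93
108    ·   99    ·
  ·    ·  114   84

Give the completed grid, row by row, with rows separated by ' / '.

117 87 78 120 / 96 102 111 93 / 108 90 99 105 / 81 123 114 84

Main diagonal is already complete: 117 + 102 + 99 + 84 = 402, so that is the magic constant.
The remaining cell in row 2 is (2,3) = 402 − 291 = 111.
Column 1: 117 + 96 + 108 + ? = 402, so (4,1) = 81.
Column 3 must total 402; the given cells sum to 324, so (1,3) = 78.
Using row 1: 117 + 87 + 78 + ? → (1,4) = 402 − 282 = 120.
Row 4 must total 402; the given cells sum to 279, so (4,2) = 123.
Column 2: 87 + 102 + 123 + ? = 402, so (3,2) = 90.
Column 4 needs 402; the known cells sum to 297, so (3,4) = 105.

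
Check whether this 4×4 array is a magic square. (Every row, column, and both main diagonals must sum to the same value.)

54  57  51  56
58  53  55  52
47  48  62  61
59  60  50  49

Row 1: 54 + 57 + 51 + 56 = 218.
Row 2: 58 + 53 + 55 + 52 = 218.
Row 3: 47 + 48 + 62 + 61 = 218.
Row 4: 59 + 60 + 50 + 49 = 218.
Column 1: 54 + 58 + 47 + 59 = 218.
Column 2: 57 + 53 + 48 + 60 = 218.
Column 3: 51 + 55 + 62 + 50 = 218.
Column 4: 56 + 52 + 61 + 49 = 218.
Main diagonal: 54 + 53 + 62 + 49 = 218.
Anti-diagonal: 56 + 55 + 48 + 59 = 218.
All lines sum to 218.

Yes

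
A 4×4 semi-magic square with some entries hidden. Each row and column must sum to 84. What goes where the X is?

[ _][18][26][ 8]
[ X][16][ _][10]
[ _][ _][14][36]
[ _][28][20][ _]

34

Using row 1: 18 + 26 + 8 + ? → (1,1) = 84 − 52 = 32.
From column 2, 84 − (18 + 16 + 28) gives (3,2) = 22.
Column 3 must total 84; the given cells sum to 60, so (2,3) = 24.
The remaining cell in column 4 is (4,4) = 84 − 54 = 30.
The remaining cell in row 2 is (2,1) = 84 − 50 = 34.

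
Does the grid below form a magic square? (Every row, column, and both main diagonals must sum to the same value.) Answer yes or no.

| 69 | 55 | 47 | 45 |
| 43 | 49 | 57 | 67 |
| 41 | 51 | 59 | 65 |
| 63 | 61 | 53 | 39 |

Row 1: 69 + 55 + 47 + 45 = 216.
Row 2: 43 + 49 + 57 + 67 = 216.
Row 3: 41 + 51 + 59 + 65 = 216.
Row 4: 63 + 61 + 53 + 39 = 216.
Column 1: 69 + 43 + 41 + 63 = 216.
Column 2: 55 + 49 + 51 + 61 = 216.
Column 3: 47 + 57 + 59 + 53 = 216.
Column 4: 45 + 67 + 65 + 39 = 216.
Main diagonal: 69 + 49 + 59 + 39 = 216.
Anti-diagonal: 45 + 57 + 51 + 63 = 216.
All lines sum to 216.

Yes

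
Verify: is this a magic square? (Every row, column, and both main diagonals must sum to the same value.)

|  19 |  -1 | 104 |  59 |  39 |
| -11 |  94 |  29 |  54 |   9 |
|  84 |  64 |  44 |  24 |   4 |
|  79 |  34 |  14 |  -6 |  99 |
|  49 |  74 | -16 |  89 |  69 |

Row 1: 19 + (-1) + 104 + 59 + 39 = 220.
Row 2: -11 + 94 + 29 + 54 + 9 = 175.
Row 3: 84 + 64 + 44 + 24 + 4 = 220.
Row 4: 79 + 34 + 14 + (-6) + 99 = 220.
Row 5: 49 + 74 + (-16) + 89 + 69 = 265.
Column 1: 19 + (-11) + 84 + 79 + 49 = 220.
Column 2: -1 + 94 + 64 + 34 + 74 = 265.
Column 3: 104 + 29 + 44 + 14 + (-16) = 175.
Column 4: 59 + 54 + 24 + (-6) + 89 = 220.
Column 5: 39 + 9 + 4 + 99 + 69 = 220.
Main diagonal: 19 + 94 + 44 + (-6) + 69 = 220.
Anti-diagonal: 39 + 54 + 44 + 34 + 49 = 220.

No — row 5 sums to 265 but anti-diagonal sums to 220.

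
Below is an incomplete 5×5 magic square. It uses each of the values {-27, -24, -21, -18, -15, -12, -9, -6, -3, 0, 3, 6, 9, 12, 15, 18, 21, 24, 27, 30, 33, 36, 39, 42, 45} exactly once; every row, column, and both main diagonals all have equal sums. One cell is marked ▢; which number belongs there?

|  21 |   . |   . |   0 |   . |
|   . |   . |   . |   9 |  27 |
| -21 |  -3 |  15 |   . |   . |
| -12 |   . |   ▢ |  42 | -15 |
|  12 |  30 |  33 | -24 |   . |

24

The 25 entries sum to 225, so each line sums to 225/5 = 45.
Using row 5: 12 + 30 + 33 + (-24) + ? → (5,5) = 45 − 51 = -6.
Column 1: 21 + (-21) + (-12) + 12 + ? = 45, so (2,1) = 45.
The remaining cell in column 4 is (3,4) = 45 − 27 = 18.
Main diagonal must total 45; the given cells sum to 72, so (2,2) = -27.
Row 2: 45 + (-27) + 9 + 27 + ? = 45, so (2,3) = -9.
From row 3, 45 − (-21 + (-3) + 15 + 18) gives (3,5) = 36.
Column 5 needs 45; the known cells sum to 42, so (1,5) = 3.
Using anti-diagonal: 3 + 9 + 15 + 12 + ? → (4,2) = 45 − 39 = 6.
Row 4: -12 + 6 + 42 + (-15) + ? = 45, so (4,3) = 24.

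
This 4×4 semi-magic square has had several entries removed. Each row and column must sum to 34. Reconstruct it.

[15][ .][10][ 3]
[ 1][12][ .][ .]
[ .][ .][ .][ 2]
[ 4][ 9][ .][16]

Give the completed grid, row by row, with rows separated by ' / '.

The remaining cell in row 1 is (1,2) = 34 − 28 = 6.
Using row 4: 4 + 9 + 16 + ? → (4,3) = 34 − 29 = 5.
Column 1 needs 34; the known cells sum to 20, so (3,1) = 14.
Column 2: 6 + 12 + 9 + ? = 34, so (3,2) = 7.
Column 4 needs 34; the known cells sum to 21, so (2,4) = 13.
From row 2, 34 − (1 + 12 + 13) gives (2,3) = 8.
Row 3: 14 + 7 + 2 + ? = 34, so (3,3) = 11.

15 6 10 3 / 1 12 8 13 / 14 7 11 2 / 4 9 5 16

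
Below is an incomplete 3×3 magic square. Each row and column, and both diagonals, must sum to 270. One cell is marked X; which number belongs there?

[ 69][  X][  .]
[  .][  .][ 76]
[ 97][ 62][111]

118

Column 1 must total 270; the given cells sum to 166, so (2,1) = 104.
Column 3 needs 270; the known cells sum to 187, so (1,3) = 83.
From main diagonal, 270 − (69 + 111) gives (2,2) = 90.
Row 1 must total 270; the given cells sum to 152, so (1,2) = 118.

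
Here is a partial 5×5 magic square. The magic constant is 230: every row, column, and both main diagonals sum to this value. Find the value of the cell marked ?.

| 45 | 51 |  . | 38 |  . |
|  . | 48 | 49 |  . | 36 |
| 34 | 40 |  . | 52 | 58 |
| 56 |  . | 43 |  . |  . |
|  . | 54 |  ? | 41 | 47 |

35

From row 3, 230 − (34 + 40 + 52 + 58) gives (3,3) = 46.
Using column 2: 51 + 48 + 40 + 54 + ? → (4,2) = 230 − 193 = 37.
Main diagonal: 45 + 48 + 46 + 47 + ? = 230, so (4,4) = 44.
Row 4 needs 230; the known cells sum to 180, so (4,5) = 50.
Column 4 must total 230; the given cells sum to 175, so (2,4) = 55.
Column 5 must total 230; the given cells sum to 191, so (1,5) = 39.
Anti-diagonal must total 230; the given cells sum to 177, so (5,1) = 53.
From row 1, 230 − (45 + 51 + 38 + 39) gives (1,3) = 57.
Row 2 needs 230; the known cells sum to 188, so (2,1) = 42.
Row 5 needs 230; the known cells sum to 195, so (5,3) = 35.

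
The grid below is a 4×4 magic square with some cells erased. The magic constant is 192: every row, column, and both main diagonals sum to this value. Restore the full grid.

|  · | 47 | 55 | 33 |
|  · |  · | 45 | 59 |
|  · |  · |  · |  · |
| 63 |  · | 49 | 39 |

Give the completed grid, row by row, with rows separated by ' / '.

The remaining cell in row 1 is (1,1) = 192 − 135 = 57.
Using row 4: 63 + 49 + 39 + ? → (4,2) = 192 − 151 = 41.
Column 3: 55 + 45 + 49 + ? = 192, so (3,3) = 43.
Column 4: 33 + 59 + 39 + ? = 192, so (3,4) = 61.
The remaining cell in main diagonal is (2,2) = 192 − 139 = 53.
Anti-diagonal: 33 + 45 + 63 + ? = 192, so (3,2) = 51.
Row 2 needs 192; the known cells sum to 157, so (2,1) = 35.
The remaining cell in row 3 is (3,1) = 192 − 155 = 37.

57 47 55 33 / 35 53 45 59 / 37 51 43 61 / 63 41 49 39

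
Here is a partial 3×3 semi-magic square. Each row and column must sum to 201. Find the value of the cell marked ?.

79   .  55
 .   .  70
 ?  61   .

Row 1 needs 201; the known cells sum to 134, so (1,2) = 67.
Using column 2: 67 + 61 + ? → (2,2) = 201 − 128 = 73.
The remaining cell in column 3 is (3,3) = 201 − 125 = 76.
Row 2 must total 201; the given cells sum to 143, so (2,1) = 58.
Row 3 must total 201; the given cells sum to 137, so (3,1) = 64.

64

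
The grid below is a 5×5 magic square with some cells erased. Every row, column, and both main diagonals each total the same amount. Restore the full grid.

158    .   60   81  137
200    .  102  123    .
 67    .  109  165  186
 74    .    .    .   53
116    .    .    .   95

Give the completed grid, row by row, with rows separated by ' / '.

158 179 60 81 137 / 200 46 102 123 144 / 67 88 109 165 186 / 74 130 151 207 53 / 116 172 193 39 95

Column 1 is already complete: 158 + 200 + 67 + 74 + 116 = 615, so that is the magic constant.
Row 1 needs 615; the known cells sum to 436, so (1,2) = 179.
Row 3 needs 615; the known cells sum to 527, so (3,2) = 88.
Column 5 must total 615; the given cells sum to 471, so (2,5) = 144.
Anti-diagonal needs 615; the known cells sum to 485, so (4,2) = 130.
Using row 2: 200 + 102 + 123 + 144 + ? → (2,2) = 615 − 569 = 46.
The remaining cell in column 2 is (5,2) = 615 − 443 = 172.
Using main diagonal: 158 + 46 + 109 + 95 + ? → (4,4) = 615 − 408 = 207.
From row 4, 615 − (74 + 130 + 207 + 53) gives (4,3) = 151.
From column 3, 615 − (60 + 102 + 109 + 151) gives (5,3) = 193.
Column 4 must total 615; the given cells sum to 576, so (5,4) = 39.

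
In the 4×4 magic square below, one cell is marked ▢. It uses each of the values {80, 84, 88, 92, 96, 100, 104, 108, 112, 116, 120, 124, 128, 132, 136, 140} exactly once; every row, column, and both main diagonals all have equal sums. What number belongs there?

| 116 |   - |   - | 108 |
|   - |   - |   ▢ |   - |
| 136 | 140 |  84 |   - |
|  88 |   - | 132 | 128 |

The 16 entries sum to 1760, so each line sums to 1760/4 = 440.
Row 3 must total 440; the given cells sum to 360, so (3,4) = 80.
Row 4: 88 + 132 + 128 + ? = 440, so (4,2) = 92.
The remaining cell in column 1 is (2,1) = 440 − 340 = 100.
From column 4, 440 − (108 + 80 + 128) gives (2,4) = 124.
From main diagonal, 440 − (116 + 84 + 128) gives (2,2) = 112.
The remaining cell in anti-diagonal is (2,3) = 440 − 336 = 104.

104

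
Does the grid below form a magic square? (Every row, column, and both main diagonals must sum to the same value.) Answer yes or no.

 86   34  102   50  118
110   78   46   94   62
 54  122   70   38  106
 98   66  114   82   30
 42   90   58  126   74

Yes

Row 1: 86 + 34 + 102 + 50 + 118 = 390.
Row 2: 110 + 78 + 46 + 94 + 62 = 390.
Row 3: 54 + 122 + 70 + 38 + 106 = 390.
Row 4: 98 + 66 + 114 + 82 + 30 = 390.
Row 5: 42 + 90 + 58 + 126 + 74 = 390.
Column 1: 86 + 110 + 54 + 98 + 42 = 390.
Column 2: 34 + 78 + 122 + 66 + 90 = 390.
Column 3: 102 + 46 + 70 + 114 + 58 = 390.
Column 4: 50 + 94 + 38 + 82 + 126 = 390.
Column 5: 118 + 62 + 106 + 30 + 74 = 390.
Main diagonal: 86 + 78 + 70 + 82 + 74 = 390.
Anti-diagonal: 118 + 94 + 70 + 66 + 42 = 390.
All lines sum to 390.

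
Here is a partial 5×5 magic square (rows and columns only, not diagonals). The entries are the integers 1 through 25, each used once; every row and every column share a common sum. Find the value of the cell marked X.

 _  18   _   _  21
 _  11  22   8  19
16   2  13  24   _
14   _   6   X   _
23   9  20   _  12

The entries are 1 through 25, which sum to 325, so each line sums to 325/5 = 65.
Using row 2: 11 + 22 + 8 + 19 + ? → (2,1) = 65 − 60 = 5.
Row 3: 16 + 2 + 13 + 24 + ? = 65, so (3,5) = 10.
Row 5: 23 + 9 + 20 + 12 + ? = 65, so (5,4) = 1.
The remaining cell in column 1 is (1,1) = 65 − 58 = 7.
From column 2, 65 − (18 + 11 + 2 + 9) gives (4,2) = 25.
Using column 3: 22 + 13 + 6 + 20 + ? → (1,3) = 65 − 61 = 4.
Column 5 needs 65; the known cells sum to 62, so (4,5) = 3.
Row 1 needs 65; the known cells sum to 50, so (1,4) = 15.
Row 4 needs 65; the known cells sum to 48, so (4,4) = 17.

17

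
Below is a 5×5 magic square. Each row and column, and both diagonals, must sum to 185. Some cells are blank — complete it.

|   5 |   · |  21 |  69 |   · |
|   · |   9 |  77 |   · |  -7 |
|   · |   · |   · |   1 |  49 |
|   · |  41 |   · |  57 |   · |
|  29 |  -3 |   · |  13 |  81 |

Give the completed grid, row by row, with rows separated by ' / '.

From row 5, 185 − (29 + (-3) + 13 + 81) gives (5,3) = 65.
Column 4 needs 185; the known cells sum to 140, so (2,4) = 45.
Main diagonal must total 185; the given cells sum to 152, so (3,3) = 33.
Using anti-diagonal: 45 + 33 + 41 + 29 + ? → (1,5) = 185 − 148 = 37.
The remaining cell in row 1 is (1,2) = 185 − 132 = 53.
From row 2, 185 − (9 + 77 + 45 + (-7)) gives (2,1) = 61.
From column 2, 185 − (53 + 9 + 41 + (-3)) gives (3,2) = 85.
Column 3 must total 185; the given cells sum to 196, so (4,3) = -11.
Column 5 needs 185; the known cells sum to 160, so (4,5) = 25.
From row 3, 185 − (85 + 33 + 1 + 49) gives (3,1) = 17.
Row 4: 41 + (-11) + 57 + 25 + ? = 185, so (4,1) = 73.

5 53 21 69 37 / 61 9 77 45 -7 / 17 85 33 1 49 / 73 41 -11 57 25 / 29 -3 65 13 81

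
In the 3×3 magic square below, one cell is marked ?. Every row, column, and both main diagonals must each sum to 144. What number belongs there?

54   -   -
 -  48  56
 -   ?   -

Using row 2: 48 + 56 + ? → (2,1) = 144 − 104 = 40.
Using column 1: 54 + 40 + ? → (3,1) = 144 − 94 = 50.
Main diagonal: 54 + 48 + ? = 144, so (3,3) = 42.
Anti-diagonal: 48 + 50 + ? = 144, so (1,3) = 46.
Row 1 must total 144; the given cells sum to 100, so (1,2) = 44.
Row 3 needs 144; the known cells sum to 92, so (3,2) = 52.

52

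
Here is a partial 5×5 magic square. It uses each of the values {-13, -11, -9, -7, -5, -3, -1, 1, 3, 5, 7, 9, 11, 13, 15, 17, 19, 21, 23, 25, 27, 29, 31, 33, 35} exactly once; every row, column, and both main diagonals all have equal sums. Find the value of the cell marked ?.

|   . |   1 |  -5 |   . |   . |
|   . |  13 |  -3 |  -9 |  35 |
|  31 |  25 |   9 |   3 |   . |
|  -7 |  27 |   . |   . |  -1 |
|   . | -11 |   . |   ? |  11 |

The 25 entries sum to 275, so each line sums to 275/5 = 55.
The remaining cell in row 2 is (2,1) = 55 − 36 = 19.
From row 3, 55 − (31 + 25 + 9 + 3) gives (3,5) = -13.
From column 5, 55 − (35 + (-13) + (-1) + 11) gives (1,5) = 23.
From anti-diagonal, 55 − (23 + (-9) + 9 + 27) gives (5,1) = 5.
Column 1 needs 55; the known cells sum to 48, so (1,1) = 7.
Using main diagonal: 7 + 13 + 9 + 11 + ? → (4,4) = 55 − 40 = 15.
Row 1 needs 55; the known cells sum to 26, so (1,4) = 29.
The remaining cell in row 4 is (4,3) = 55 − 34 = 21.
Using column 3: -5 + (-3) + 9 + 21 + ? → (5,3) = 55 − 22 = 33.
From column 4, 55 − (29 + (-9) + 3 + 15) gives (5,4) = 17.

17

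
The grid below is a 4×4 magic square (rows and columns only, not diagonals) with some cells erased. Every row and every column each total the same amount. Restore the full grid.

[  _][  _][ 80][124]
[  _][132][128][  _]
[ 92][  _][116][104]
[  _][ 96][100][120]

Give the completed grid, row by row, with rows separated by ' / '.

Column 3 is already complete: 80 + 128 + 116 + 100 = 424, so that is the magic constant.
From row 3, 424 − (92 + 116 + 104) gives (3,2) = 112.
Row 4 needs 424; the known cells sum to 316, so (4,1) = 108.
Column 2: 132 + 112 + 96 + ? = 424, so (1,2) = 84.
Column 4 needs 424; the known cells sum to 348, so (2,4) = 76.
Using row 1: 84 + 80 + 124 + ? → (1,1) = 424 − 288 = 136.
From row 2, 424 − (132 + 128 + 76) gives (2,1) = 88.

136 84 80 124 / 88 132 128 76 / 92 112 116 104 / 108 96 100 120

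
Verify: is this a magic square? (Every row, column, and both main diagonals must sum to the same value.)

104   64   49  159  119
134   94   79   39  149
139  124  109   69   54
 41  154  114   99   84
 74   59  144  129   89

No — column 1 sums to 492 but row 5 sums to 495.

Row 1: 104 + 64 + 49 + 159 + 119 = 495.
Row 2: 134 + 94 + 79 + 39 + 149 = 495.
Row 3: 139 + 124 + 109 + 69 + 54 = 495.
Row 4: 41 + 154 + 114 + 99 + 84 = 492.
Row 5: 74 + 59 + 144 + 129 + 89 = 495.
Column 1: 104 + 134 + 139 + 41 + 74 = 492.
Column 2: 64 + 94 + 124 + 154 + 59 = 495.
Column 3: 49 + 79 + 109 + 114 + 144 = 495.
Column 4: 159 + 39 + 69 + 99 + 129 = 495.
Column 5: 119 + 149 + 54 + 84 + 89 = 495.
Main diagonal: 104 + 94 + 109 + 99 + 89 = 495.
Anti-diagonal: 119 + 39 + 109 + 154 + 74 = 495.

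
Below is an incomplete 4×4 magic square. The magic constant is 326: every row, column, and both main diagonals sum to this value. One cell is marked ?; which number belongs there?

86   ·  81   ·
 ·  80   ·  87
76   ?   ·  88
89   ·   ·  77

79

Using column 1: 86 + 76 + 89 + ? → (2,1) = 326 − 251 = 75.
Using column 4: 87 + 88 + 77 + ? → (1,4) = 326 − 252 = 74.
Using main diagonal: 86 + 80 + 77 + ? → (3,3) = 326 − 243 = 83.
Using row 1: 86 + 81 + 74 + ? → (1,2) = 326 − 241 = 85.
Row 2 needs 326; the known cells sum to 242, so (2,3) = 84.
Using row 3: 76 + 83 + 88 + ? → (3,2) = 326 − 247 = 79.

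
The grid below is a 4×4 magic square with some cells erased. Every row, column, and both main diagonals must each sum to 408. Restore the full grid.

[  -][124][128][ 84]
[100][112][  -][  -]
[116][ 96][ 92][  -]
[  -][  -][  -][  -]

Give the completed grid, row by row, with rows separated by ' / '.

72 124 128 84 / 100 112 108 88 / 116 96 92 104 / 120 76 80 132

From row 1, 408 − (124 + 128 + 84) gives (1,1) = 72.
From row 3, 408 − (116 + 96 + 92) gives (3,4) = 104.
Column 1: 72 + 100 + 116 + ? = 408, so (4,1) = 120.
Column 2: 124 + 112 + 96 + ? = 408, so (4,2) = 76.
Main diagonal: 72 + 112 + 92 + ? = 408, so (4,4) = 132.
Using anti-diagonal: 84 + 96 + 120 + ? → (2,3) = 408 − 300 = 108.
The remaining cell in row 2 is (2,4) = 408 − 320 = 88.
The remaining cell in row 4 is (4,3) = 408 − 328 = 80.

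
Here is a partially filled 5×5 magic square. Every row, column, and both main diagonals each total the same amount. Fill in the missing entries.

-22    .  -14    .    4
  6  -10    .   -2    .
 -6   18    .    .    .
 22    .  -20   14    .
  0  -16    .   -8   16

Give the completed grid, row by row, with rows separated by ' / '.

Column 1 is already complete: -22 + 6 + -6 + 22 + 0 = 0, so that is the magic constant.
Row 5: 0 + (-16) + (-8) + 16 + ? = 0, so (5,3) = 8.
Main diagonal: -22 + (-10) + 14 + 16 + ? = 0, so (3,3) = 2.
Anti-diagonal: 4 + (-2) + 2 + 0 + ? = 0, so (4,2) = -4.
Row 4: 22 + (-4) + (-20) + 14 + ? = 0, so (4,5) = -12.
Using column 2: -10 + 18 + (-4) + (-16) + ? → (1,2) = 0 − (-12) = 12.
Column 3 must total 0; the given cells sum to -24, so (2,3) = 24.
The remaining cell in row 1 is (1,4) = 0 − (-20) = 20.
Row 2 needs 0; the known cells sum to 18, so (2,5) = -18.
Column 4 must total 0; the given cells sum to 24, so (3,4) = -24.
Column 5 must total 0; the given cells sum to -10, so (3,5) = 10.

-22 12 -14 20 4 / 6 -10 24 -2 -18 / -6 18 2 -24 10 / 22 -4 -20 14 -12 / 0 -16 8 -8 16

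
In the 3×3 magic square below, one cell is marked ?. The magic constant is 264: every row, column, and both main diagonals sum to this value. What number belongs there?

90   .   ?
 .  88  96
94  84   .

82

Row 2 must total 264; the given cells sum to 184, so (2,1) = 80.
Using row 3: 94 + 84 + ? → (3,3) = 264 − 178 = 86.
Using column 2: 88 + 84 + ? → (1,2) = 264 − 172 = 92.
Column 3: 96 + 86 + ? = 264, so (1,3) = 82.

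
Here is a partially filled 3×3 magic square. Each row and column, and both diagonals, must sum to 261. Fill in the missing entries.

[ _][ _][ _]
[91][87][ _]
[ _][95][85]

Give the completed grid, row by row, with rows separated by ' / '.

89 79 93 / 91 87 83 / 81 95 85

Using row 2: 91 + 87 + ? → (2,3) = 261 − 178 = 83.
Row 3 must total 261; the given cells sum to 180, so (3,1) = 81.
From column 1, 261 − (91 + 81) gives (1,1) = 89.
The remaining cell in column 2 is (1,2) = 261 − 182 = 79.
Using column 3: 83 + 85 + ? → (1,3) = 261 − 168 = 93.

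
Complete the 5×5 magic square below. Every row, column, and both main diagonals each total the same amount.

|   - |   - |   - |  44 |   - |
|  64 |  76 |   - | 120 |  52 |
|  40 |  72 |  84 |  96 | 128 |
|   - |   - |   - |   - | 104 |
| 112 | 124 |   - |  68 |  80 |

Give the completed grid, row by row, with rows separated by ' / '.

88 100 132 44 56 / 64 76 108 120 52 / 40 72 84 96 128 / 116 48 60 92 104 / 112 124 36 68 80

Row 3 is already complete: 40 + 72 + 84 + 96 + 128 = 420, so that is the magic constant.
The remaining cell in row 2 is (2,3) = 420 − 312 = 108.
From row 5, 420 − (112 + 124 + 68 + 80) gives (5,3) = 36.
Column 4 must total 420; the given cells sum to 328, so (4,4) = 92.
Using column 5: 52 + 128 + 104 + 80 + ? → (1,5) = 420 − 364 = 56.
The remaining cell in main diagonal is (1,1) = 420 − 332 = 88.
Anti-diagonal must total 420; the given cells sum to 372, so (4,2) = 48.
Using column 1: 88 + 64 + 40 + 112 + ? → (4,1) = 420 − 304 = 116.
Using column 2: 76 + 72 + 48 + 124 + ? → (1,2) = 420 − 320 = 100.
Row 1 needs 420; the known cells sum to 288, so (1,3) = 132.
Row 4: 116 + 48 + 92 + 104 + ? = 420, so (4,3) = 60.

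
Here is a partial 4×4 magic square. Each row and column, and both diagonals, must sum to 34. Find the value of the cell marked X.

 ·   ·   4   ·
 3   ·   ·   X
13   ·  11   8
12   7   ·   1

10

From row 3, 34 − (13 + 11 + 8) gives (3,2) = 2.
From row 4, 34 − (12 + 7 + 1) gives (4,3) = 14.
From column 1, 34 − (3 + 13 + 12) gives (1,1) = 6.
From column 3, 34 − (4 + 11 + 14) gives (2,3) = 5.
The remaining cell in main diagonal is (2,2) = 34 − 18 = 16.
Anti-diagonal must total 34; the given cells sum to 19, so (1,4) = 15.
Using row 1: 6 + 4 + 15 + ? → (1,2) = 34 − 25 = 9.
Using row 2: 3 + 16 + 5 + ? → (2,4) = 34 − 24 = 10.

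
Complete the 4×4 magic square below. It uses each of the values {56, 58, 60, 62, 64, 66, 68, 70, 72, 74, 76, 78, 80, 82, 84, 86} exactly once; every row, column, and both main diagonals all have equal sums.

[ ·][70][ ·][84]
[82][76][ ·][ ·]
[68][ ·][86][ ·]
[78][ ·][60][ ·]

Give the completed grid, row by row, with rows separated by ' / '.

The 16 entries sum to 1136, so each line sums to 1136/4 = 284.
Column 1 must total 284; the given cells sum to 228, so (1,1) = 56.
Main diagonal: 56 + 76 + 86 + ? = 284, so (4,4) = 66.
Row 1 needs 284; the known cells sum to 210, so (1,3) = 74.
Using row 4: 78 + 60 + 66 + ? → (4,2) = 284 − 204 = 80.
Column 2: 70 + 76 + 80 + ? = 284, so (3,2) = 58.
Column 3: 74 + 86 + 60 + ? = 284, so (2,3) = 64.
Using row 2: 82 + 76 + 64 + ? → (2,4) = 284 − 222 = 62.
From row 3, 284 − (68 + 58 + 86) gives (3,4) = 72.

56 70 74 84 / 82 76 64 62 / 68 58 86 72 / 78 80 60 66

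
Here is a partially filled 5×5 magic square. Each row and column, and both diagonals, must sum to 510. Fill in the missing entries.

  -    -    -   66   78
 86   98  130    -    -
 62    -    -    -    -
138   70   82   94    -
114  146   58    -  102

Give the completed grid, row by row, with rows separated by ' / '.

Row 4 must total 510; the given cells sum to 384, so (4,5) = 126.
Row 5: 114 + 146 + 58 + 102 + ? = 510, so (5,4) = 90.
Column 1 needs 510; the known cells sum to 400, so (1,1) = 110.
Main diagonal: 110 + 98 + 94 + 102 + ? = 510, so (3,3) = 106.
Anti-diagonal needs 510; the known cells sum to 368, so (2,4) = 142.
Row 2: 86 + 98 + 130 + 142 + ? = 510, so (2,5) = 54.
From column 3, 510 − (130 + 106 + 82 + 58) gives (1,3) = 134.
From column 4, 510 − (66 + 142 + 94 + 90) gives (3,4) = 118.
From column 5, 510 − (78 + 54 + 126 + 102) gives (3,5) = 150.
The remaining cell in row 1 is (1,2) = 510 − 388 = 122.
Row 3: 62 + 106 + 118 + 150 + ? = 510, so (3,2) = 74.

110 122 134 66 78 / 86 98 130 142 54 / 62 74 106 118 150 / 138 70 82 94 126 / 114 146 58 90 102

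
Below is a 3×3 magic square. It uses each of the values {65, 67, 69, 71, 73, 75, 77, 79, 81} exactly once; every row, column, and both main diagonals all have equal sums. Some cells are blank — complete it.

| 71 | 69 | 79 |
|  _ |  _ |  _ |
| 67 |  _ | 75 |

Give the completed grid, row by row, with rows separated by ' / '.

71 69 79 / 81 73 65 / 67 77 75

The 9 entries sum to 657, so each line sums to 657/3 = 219.
Row 3 needs 219; the known cells sum to 142, so (3,2) = 77.
Column 1 must total 219; the given cells sum to 138, so (2,1) = 81.
The remaining cell in column 2 is (2,2) = 219 − 146 = 73.
From column 3, 219 − (79 + 75) gives (2,3) = 65.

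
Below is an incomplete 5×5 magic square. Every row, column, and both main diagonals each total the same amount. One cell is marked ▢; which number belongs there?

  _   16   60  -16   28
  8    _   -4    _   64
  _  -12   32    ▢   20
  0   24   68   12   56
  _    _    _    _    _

76

Row 4 is complete and sums to 160; that is the magic constant.
Using row 1: 16 + 60 + (-16) + 28 + ? → (1,1) = 160 − 88 = 72.
Column 3 needs 160; the known cells sum to 156, so (5,3) = 4.
Using column 5: 28 + 64 + 20 + 56 + ? → (5,5) = 160 − 168 = -8.
From main diagonal, 160 − (72 + 32 + 12 + (-8)) gives (2,2) = 52.
The remaining cell in row 2 is (2,4) = 160 − 120 = 40.
Using column 2: 16 + 52 + (-12) + 24 + ? → (5,2) = 160 − 80 = 80.
The remaining cell in anti-diagonal is (5,1) = 160 − 124 = 36.
The remaining cell in row 5 is (5,4) = 160 − 112 = 48.
Column 1: 72 + 8 + 0 + 36 + ? = 160, so (3,1) = 44.
Column 4: -16 + 40 + 12 + 48 + ? = 160, so (3,4) = 76.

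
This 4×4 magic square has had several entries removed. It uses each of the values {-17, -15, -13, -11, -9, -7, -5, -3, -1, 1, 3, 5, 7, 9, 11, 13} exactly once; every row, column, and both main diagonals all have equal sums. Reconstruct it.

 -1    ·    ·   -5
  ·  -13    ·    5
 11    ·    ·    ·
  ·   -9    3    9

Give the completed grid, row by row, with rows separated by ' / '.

-1 13 -15 -5 / -7 -13 7 5 / 11 1 -3 -17 / -11 -9 3 9

The 16 entries sum to -32, so each line sums to -32/4 = -8.
Using row 4: -9 + 3 + 9 + ? → (4,1) = -8 − 3 = -11.
Column 1 needs -8; the known cells sum to -1, so (2,1) = -7.
The remaining cell in column 4 is (3,4) = -8 − 9 = -17.
Main diagonal needs -8; the known cells sum to -5, so (3,3) = -3.
Row 2 must total -8; the given cells sum to -15, so (2,3) = 7.
From row 3, -8 − (11 + (-3) + (-17)) gives (3,2) = 1.
Column 2: -13 + 1 + (-9) + ? = -8, so (1,2) = 13.
The remaining cell in column 3 is (1,3) = -8 − 7 = -15.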